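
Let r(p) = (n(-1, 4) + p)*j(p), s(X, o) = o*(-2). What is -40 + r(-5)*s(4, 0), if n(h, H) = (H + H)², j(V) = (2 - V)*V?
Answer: -40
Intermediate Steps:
s(X, o) = -2*o
j(V) = V*(2 - V)
n(h, H) = 4*H² (n(h, H) = (2*H)² = 4*H²)
r(p) = p*(2 - p)*(64 + p) (r(p) = (4*4² + p)*(p*(2 - p)) = (4*16 + p)*(p*(2 - p)) = (64 + p)*(p*(2 - p)) = p*(2 - p)*(64 + p))
-40 + r(-5)*s(4, 0) = -40 + (-1*(-5)*(-2 - 5)*(64 - 5))*(-2*0) = -40 - 1*(-5)*(-7)*59*0 = -40 - 2065*0 = -40 + 0 = -40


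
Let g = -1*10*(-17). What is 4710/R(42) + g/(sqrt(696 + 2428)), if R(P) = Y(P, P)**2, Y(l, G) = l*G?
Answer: 785/518616 + 85*sqrt(781)/781 ≈ 3.0431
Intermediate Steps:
Y(l, G) = G*l
g = 170 (g = -10*(-17) = 170)
R(P) = P**4 (R(P) = (P*P)**2 = (P**2)**2 = P**4)
4710/R(42) + g/(sqrt(696 + 2428)) = 4710/(42**4) + 170/(sqrt(696 + 2428)) = 4710/3111696 + 170/(sqrt(3124)) = 4710*(1/3111696) + 170/((2*sqrt(781))) = 785/518616 + 170*(sqrt(781)/1562) = 785/518616 + 85*sqrt(781)/781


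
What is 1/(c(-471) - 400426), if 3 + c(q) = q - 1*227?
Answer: -1/401127 ≈ -2.4930e-6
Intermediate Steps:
c(q) = -230 + q (c(q) = -3 + (q - 1*227) = -3 + (q - 227) = -3 + (-227 + q) = -230 + q)
1/(c(-471) - 400426) = 1/((-230 - 471) - 400426) = 1/(-701 - 400426) = 1/(-401127) = -1/401127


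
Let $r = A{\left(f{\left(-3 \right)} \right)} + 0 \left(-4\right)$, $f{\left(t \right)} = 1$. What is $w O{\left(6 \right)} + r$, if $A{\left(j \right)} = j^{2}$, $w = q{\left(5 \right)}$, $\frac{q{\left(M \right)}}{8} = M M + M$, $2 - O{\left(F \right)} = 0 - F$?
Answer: $1921$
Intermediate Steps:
$O{\left(F \right)} = 2 + F$ ($O{\left(F \right)} = 2 - \left(0 - F\right) = 2 - - F = 2 + F$)
$q{\left(M \right)} = 8 M + 8 M^{2}$ ($q{\left(M \right)} = 8 \left(M M + M\right) = 8 \left(M^{2} + M\right) = 8 \left(M + M^{2}\right) = 8 M + 8 M^{2}$)
$w = 240$ ($w = 8 \cdot 5 \left(1 + 5\right) = 8 \cdot 5 \cdot 6 = 240$)
$r = 1$ ($r = 1^{2} + 0 \left(-4\right) = 1 + 0 = 1$)
$w O{\left(6 \right)} + r = 240 \left(2 + 6\right) + 1 = 240 \cdot 8 + 1 = 1920 + 1 = 1921$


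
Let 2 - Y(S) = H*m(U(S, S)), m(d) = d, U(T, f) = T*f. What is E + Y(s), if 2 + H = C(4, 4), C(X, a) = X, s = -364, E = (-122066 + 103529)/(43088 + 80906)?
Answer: -32857188597/123994 ≈ -2.6499e+5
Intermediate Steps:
E = -18537/123994 ≈ -0.14950
H = 2 (H = -2 + 4 = 2)
Y(S) = 2 - 2*S² (Y(S) = 2 - 2*S*S = 2 - 2*S²)
E + Y(s) = -18537/123994 + (2 - 2*(-364)²) = -18537/123994 + (2 - 2*132496) = -18537/123994 + (2 - 264992) = -18537/123994 - 264990 = -32857188597/123994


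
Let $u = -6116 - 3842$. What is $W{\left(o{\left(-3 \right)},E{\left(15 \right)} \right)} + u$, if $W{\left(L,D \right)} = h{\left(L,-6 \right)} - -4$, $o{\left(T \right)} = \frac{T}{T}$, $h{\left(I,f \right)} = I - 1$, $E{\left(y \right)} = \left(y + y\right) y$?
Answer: $-9954$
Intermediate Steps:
$E{\left(y \right)} = 2 y^{2}$ ($E{\left(y \right)} = 2 y y = 2 y^{2}$)
$h{\left(I,f \right)} = -1 + I$
$o{\left(T \right)} = 1$
$W{\left(L,D \right)} = 3 + L$ ($W{\left(L,D \right)} = \left(-1 + L\right) - -4 = \left(-1 + L\right) + 4 = 3 + L$)
$u = -9958$ ($u = -6116 - 3842 = -9958$)
$W{\left(o{\left(-3 \right)},E{\left(15 \right)} \right)} + u = \left(3 + 1\right) - 9958 = 4 - 9958 = -9954$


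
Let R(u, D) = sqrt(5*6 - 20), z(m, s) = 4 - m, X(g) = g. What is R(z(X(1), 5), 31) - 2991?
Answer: -2991 + sqrt(10) ≈ -2987.8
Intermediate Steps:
R(u, D) = sqrt(10) (R(u, D) = sqrt(30 - 20) = sqrt(10))
R(z(X(1), 5), 31) - 2991 = sqrt(10) - 2991 = -2991 + sqrt(10)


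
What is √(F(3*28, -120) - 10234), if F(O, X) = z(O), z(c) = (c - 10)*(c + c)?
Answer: √2198 ≈ 46.883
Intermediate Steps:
z(c) = 2*c*(-10 + c) (z(c) = (-10 + c)*(2*c) = 2*c*(-10 + c))
F(O, X) = 2*O*(-10 + O)
√(F(3*28, -120) - 10234) = √(2*(3*28)*(-10 + 3*28) - 10234) = √(2*84*(-10 + 84) - 10234) = √(2*84*74 - 10234) = √(12432 - 10234) = √2198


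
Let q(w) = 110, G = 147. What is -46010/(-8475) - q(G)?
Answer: -177248/1695 ≈ -104.57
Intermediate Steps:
-46010/(-8475) - q(G) = -46010/(-8475) - 1*110 = -46010*(-1/8475) - 110 = 9202/1695 - 110 = -177248/1695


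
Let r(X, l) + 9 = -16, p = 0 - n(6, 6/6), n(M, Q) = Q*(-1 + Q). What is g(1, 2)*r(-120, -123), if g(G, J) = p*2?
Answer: 0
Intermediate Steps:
p = 0 (p = 0 - 6/6*(-1 + 6/6) = 0 - 6*(1/6)*(-1 + 6*(1/6)) = 0 - (-1 + 1) = 0 - 0 = 0 - 1*0 = 0 + 0 = 0)
r(X, l) = -25 (r(X, l) = -9 - 16 = -25)
g(G, J) = 0 (g(G, J) = 0*2 = 0)
g(1, 2)*r(-120, -123) = 0*(-25) = 0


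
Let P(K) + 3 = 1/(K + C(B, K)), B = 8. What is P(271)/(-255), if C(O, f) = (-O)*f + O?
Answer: 5668/481695 ≈ 0.011767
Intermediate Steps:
C(O, f) = O - O*f (C(O, f) = -O*f + O = O - O*f)
P(K) = -3 + 1/(8 - 7*K) (P(K) = -3 + 1/(K + 8*(1 - K)) = -3 + 1/(K + (8 - 8*K)) = -3 + 1/(8 - 7*K))
P(271)/(-255) = ((-23 + 21*271)/(8 - 7*271))/(-255) = ((-23 + 5691)/(8 - 1897))*(-1/255) = (5668/(-1889))*(-1/255) = -1/1889*5668*(-1/255) = -5668/1889*(-1/255) = 5668/481695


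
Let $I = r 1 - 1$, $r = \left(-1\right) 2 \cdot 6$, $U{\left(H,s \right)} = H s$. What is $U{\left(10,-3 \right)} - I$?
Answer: $-17$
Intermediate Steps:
$r = -12$ ($r = \left(-2\right) 6 = -12$)
$I = -13$ ($I = \left(-12\right) 1 - 1 = -12 - 1 = -13$)
$U{\left(10,-3 \right)} - I = 10 \left(-3\right) - -13 = -30 + 13 = -17$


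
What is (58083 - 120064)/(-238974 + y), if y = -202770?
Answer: 61981/441744 ≈ 0.14031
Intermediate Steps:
(58083 - 120064)/(-238974 + y) = (58083 - 120064)/(-238974 - 202770) = -61981/(-441744) = -61981*(-1/441744) = 61981/441744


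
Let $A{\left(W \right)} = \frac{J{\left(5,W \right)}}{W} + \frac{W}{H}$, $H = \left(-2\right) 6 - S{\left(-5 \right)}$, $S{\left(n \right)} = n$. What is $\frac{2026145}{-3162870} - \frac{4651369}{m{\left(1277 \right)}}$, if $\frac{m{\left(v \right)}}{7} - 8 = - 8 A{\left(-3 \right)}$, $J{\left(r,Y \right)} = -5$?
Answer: $\frac{4413465359641}{58196808} \approx 75837.0$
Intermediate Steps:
$H = -7$ ($H = \left(-2\right) 6 - -5 = -12 + 5 = -7$)
$A{\left(W \right)} = - \frac{5}{W} - \frac{W}{7}$ ($A{\left(W \right)} = - \frac{5}{W} + \frac{W}{-7} = - \frac{5}{W} + W \left(- \frac{1}{7}\right) = - \frac{5}{W} - \frac{W}{7}$)
$m{\left(v \right)} = - \frac{184}{3}$ ($m{\left(v \right)} = 56 + 7 \left(- 8 \left(- \frac{5}{-3} - - \frac{3}{7}\right)\right) = 56 + 7 \left(- 8 \left(\left(-5\right) \left(- \frac{1}{3}\right) + \frac{3}{7}\right)\right) = 56 + 7 \left(- 8 \left(\frac{5}{3} + \frac{3}{7}\right)\right) = 56 + 7 \left(\left(-8\right) \frac{44}{21}\right) = 56 + 7 \left(- \frac{352}{21}\right) = 56 - \frac{352}{3} = - \frac{184}{3}$)
$\frac{2026145}{-3162870} - \frac{4651369}{m{\left(1277 \right)}} = \frac{2026145}{-3162870} - \frac{4651369}{- \frac{184}{3}} = 2026145 \left(- \frac{1}{3162870}\right) - - \frac{13954107}{184} = - \frac{405229}{632574} + \frac{13954107}{184} = \frac{4413465359641}{58196808}$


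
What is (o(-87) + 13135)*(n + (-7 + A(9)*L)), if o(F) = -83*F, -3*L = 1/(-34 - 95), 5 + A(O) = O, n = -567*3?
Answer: -13455153152/387 ≈ -3.4768e+7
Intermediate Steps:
n = -1701
A(O) = -5 + O
L = 1/387 (L = -1/(3*(-34 - 95)) = -⅓/(-129) = -⅓*(-1/129) = 1/387 ≈ 0.0025840)
(o(-87) + 13135)*(n + (-7 + A(9)*L)) = (-83*(-87) + 13135)*(-1701 + (-7 + (-5 + 9)*(1/387))) = (7221 + 13135)*(-1701 + (-7 + 4*(1/387))) = 20356*(-1701 + (-7 + 4/387)) = 20356*(-1701 - 2705/387) = 20356*(-660992/387) = -13455153152/387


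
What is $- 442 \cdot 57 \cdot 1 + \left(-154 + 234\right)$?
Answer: $-25114$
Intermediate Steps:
$- 442 \cdot 57 \cdot 1 + \left(-154 + 234\right) = \left(-442\right) 57 + 80 = -25194 + 80 = -25114$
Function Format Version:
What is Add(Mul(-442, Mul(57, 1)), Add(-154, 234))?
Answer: -25114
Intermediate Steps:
Add(Mul(-442, Mul(57, 1)), Add(-154, 234)) = Add(Mul(-442, 57), 80) = Add(-25194, 80) = -25114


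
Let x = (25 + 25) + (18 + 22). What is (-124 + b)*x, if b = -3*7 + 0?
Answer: -13050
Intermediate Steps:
x = 90 (x = 50 + 40 = 90)
b = -21 (b = -21 + 0 = -21)
(-124 + b)*x = (-124 - 21)*90 = -145*90 = -13050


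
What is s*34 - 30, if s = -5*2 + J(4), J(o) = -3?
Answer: -472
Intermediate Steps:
s = -13 (s = -5*2 - 3 = -10 - 3 = -13)
s*34 - 30 = -13*34 - 30 = -442 - 30 = -472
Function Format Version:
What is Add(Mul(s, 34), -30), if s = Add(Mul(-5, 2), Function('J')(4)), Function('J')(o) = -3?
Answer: -472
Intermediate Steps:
s = -13 (s = Add(Mul(-5, 2), -3) = Add(-10, -3) = -13)
Add(Mul(s, 34), -30) = Add(Mul(-13, 34), -30) = Add(-442, -30) = -472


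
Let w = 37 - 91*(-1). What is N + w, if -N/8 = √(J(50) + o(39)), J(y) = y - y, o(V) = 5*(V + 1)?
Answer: 128 - 80*√2 ≈ 14.863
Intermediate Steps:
o(V) = 5 + 5*V (o(V) = 5*(1 + V) = 5 + 5*V)
J(y) = 0
w = 128 (w = 37 + 91 = 128)
N = -80*√2 (N = -8*√(0 + (5 + 5*39)) = -8*√(0 + (5 + 195)) = -8*√(0 + 200) = -80*√2 ≈ -113.14)
N + w = -80*√2 + 128 = 128 - 80*√2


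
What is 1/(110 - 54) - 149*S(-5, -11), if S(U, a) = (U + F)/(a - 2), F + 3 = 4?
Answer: -33363/728 ≈ -45.828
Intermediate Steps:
F = 1 (F = -3 + 4 = 1)
S(U, a) = (1 + U)/(-2 + a) (S(U, a) = (U + 1)/(a - 2) = (1 + U)/(-2 + a))
1/(110 - 54) - 149*S(-5, -11) = 1/(110 - 54) - 149*(1 - 5)/(-2 - 11) = 1/56 - 149*(-4)/(-13) = 1/56 - (-149)*(-4)/13 = 1/56 - 149*4/13 = 1/56 - 596/13 = -33363/728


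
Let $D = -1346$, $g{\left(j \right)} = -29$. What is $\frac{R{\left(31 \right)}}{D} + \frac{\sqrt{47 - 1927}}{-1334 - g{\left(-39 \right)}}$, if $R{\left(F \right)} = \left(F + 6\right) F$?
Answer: $- \frac{1147}{1346} - \frac{2 i \sqrt{470}}{1305} \approx -0.85215 - 0.033225 i$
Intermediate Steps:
$R{\left(F \right)} = F \left(6 + F\right)$ ($R{\left(F \right)} = \left(6 + F\right) F = F \left(6 + F\right)$)
$\frac{R{\left(31 \right)}}{D} + \frac{\sqrt{47 - 1927}}{-1334 - g{\left(-39 \right)}} = \frac{31 \left(6 + 31\right)}{-1346} + \frac{\sqrt{47 - 1927}}{-1334 - -29} = 31 \cdot 37 \left(- \frac{1}{1346}\right) + \frac{\sqrt{-1880}}{-1334 + 29} = 1147 \left(- \frac{1}{1346}\right) + \frac{2 i \sqrt{470}}{-1305} = - \frac{1147}{1346} + 2 i \sqrt{470} \left(- \frac{1}{1305}\right) = - \frac{1147}{1346} - \frac{2 i \sqrt{470}}{1305}$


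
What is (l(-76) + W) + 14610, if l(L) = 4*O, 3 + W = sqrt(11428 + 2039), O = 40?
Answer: 14767 + 67*sqrt(3) ≈ 14883.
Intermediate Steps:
W = -3 + 67*sqrt(3) (W = -3 + sqrt(11428 + 2039) = -3 + sqrt(13467) = -3 + 67*sqrt(3) ≈ 113.05)
l(L) = 160 (l(L) = 4*40 = 160)
(l(-76) + W) + 14610 = (160 + (-3 + 67*sqrt(3))) + 14610 = (157 + 67*sqrt(3)) + 14610 = 14767 + 67*sqrt(3)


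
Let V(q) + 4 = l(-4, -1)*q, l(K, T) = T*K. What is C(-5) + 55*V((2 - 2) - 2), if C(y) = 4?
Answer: -656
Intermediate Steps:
l(K, T) = K*T
V(q) = -4 + 4*q (V(q) = -4 + (-4*(-1))*q = -4 + 4*q)
C(-5) + 55*V((2 - 2) - 2) = 4 + 55*(-4 + 4*((2 - 2) - 2)) = 4 + 55*(-4 + 4*(0 - 2)) = 4 + 55*(-4 + 4*(-2)) = 4 + 55*(-4 - 8) = 4 + 55*(-12) = 4 - 660 = -656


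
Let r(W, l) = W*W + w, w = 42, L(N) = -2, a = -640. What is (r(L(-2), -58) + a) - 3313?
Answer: -3907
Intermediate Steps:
r(W, l) = 42 + W² (r(W, l) = W*W + 42 = W² + 42 = 42 + W²)
(r(L(-2), -58) + a) - 3313 = ((42 + (-2)²) - 640) - 3313 = ((42 + 4) - 640) - 3313 = (46 - 640) - 3313 = -594 - 3313 = -3907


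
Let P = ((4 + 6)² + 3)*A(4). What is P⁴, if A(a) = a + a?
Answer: 461008408576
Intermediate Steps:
A(a) = 2*a
P = 824 (P = ((4 + 6)² + 3)*(2*4) = (10² + 3)*8 = (100 + 3)*8 = 103*8 = 824)
P⁴ = 824⁴ = 461008408576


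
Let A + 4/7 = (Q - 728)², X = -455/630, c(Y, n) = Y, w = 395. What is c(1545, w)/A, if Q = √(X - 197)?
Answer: 194670*I/(30576*√7118 + 66752999*I) ≈ 0.0029119 + 0.00011253*I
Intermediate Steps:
X = -13/18 (X = -455*1/630 = -13/18 ≈ -0.72222)
Q = I*√7118/6 (Q = √(-13/18 - 197) = √(-3559/18) = I*√7118/6 ≈ 14.061*I)
A = -4/7 + (-728 + I*√7118/6)² (A = -4/7 + (I*√7118/6 - 728)² = -4/7 + (-728 + I*√7118/6)² ≈ 5.2979e+5 - 20473.0*I)
c(1545, w)/A = 1545/(66752999/126 - 728*I*√7118/3)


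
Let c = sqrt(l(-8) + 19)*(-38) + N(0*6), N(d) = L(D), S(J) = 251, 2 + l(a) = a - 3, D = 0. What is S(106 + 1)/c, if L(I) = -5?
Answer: 1255/8639 - 9538*sqrt(6)/8639 ≈ -2.5591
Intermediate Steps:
l(a) = -5 + a (l(a) = -2 + (a - 3) = -2 + (-3 + a) = -5 + a)
N(d) = -5
c = -5 - 38*sqrt(6) (c = sqrt((-5 - 8) + 19)*(-38) - 5 = sqrt(-13 + 19)*(-38) - 5 = sqrt(6)*(-38) - 5 = -38*sqrt(6) - 5 = -5 - 38*sqrt(6) ≈ -98.081)
S(106 + 1)/c = 251/(-5 - 38*sqrt(6))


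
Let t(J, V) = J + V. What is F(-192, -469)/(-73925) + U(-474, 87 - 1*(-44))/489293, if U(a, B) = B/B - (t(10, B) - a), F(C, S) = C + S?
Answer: 278032723/36170985025 ≈ 0.0076866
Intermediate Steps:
U(a, B) = -9 + a - B (U(a, B) = B/B - ((10 + B) - a) = 1 - (10 + B - a) = 1 + (-10 + a - B) = -9 + a - B)
F(-192, -469)/(-73925) + U(-474, 87 - 1*(-44))/489293 = (-192 - 469)/(-73925) + (-9 - 474 - (87 - 1*(-44)))/489293 = -661*(-1/73925) + (-9 - 474 - (87 + 44))*(1/489293) = 661/73925 + (-9 - 474 - 1*131)*(1/489293) = 661/73925 + (-9 - 474 - 131)*(1/489293) = 661/73925 - 614*1/489293 = 661/73925 - 614/489293 = 278032723/36170985025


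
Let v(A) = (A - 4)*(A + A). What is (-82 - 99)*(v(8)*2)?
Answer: -23168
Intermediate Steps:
v(A) = 2*A*(-4 + A) (v(A) = (-4 + A)*(2*A) = 2*A*(-4 + A))
(-82 - 99)*(v(8)*2) = (-82 - 99)*((2*8*(-4 + 8))*2) = -181*2*8*4*2 = -11584*2 = -181*128 = -23168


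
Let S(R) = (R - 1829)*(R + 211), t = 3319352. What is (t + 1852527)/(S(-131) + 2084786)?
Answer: 5171879/1927986 ≈ 2.6825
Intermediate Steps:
S(R) = (-1829 + R)*(211 + R)
(t + 1852527)/(S(-131) + 2084786) = (3319352 + 1852527)/((-385919 + (-131)**2 - 1618*(-131)) + 2084786) = 5171879/((-385919 + 17161 + 211958) + 2084786) = 5171879/(-156800 + 2084786) = 5171879/1927986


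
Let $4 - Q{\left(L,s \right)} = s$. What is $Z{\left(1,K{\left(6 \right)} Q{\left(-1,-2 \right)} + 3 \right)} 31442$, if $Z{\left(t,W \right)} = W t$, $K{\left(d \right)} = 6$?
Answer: $1226238$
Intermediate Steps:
$Q{\left(L,s \right)} = 4 - s$
$Z{\left(1,K{\left(6 \right)} Q{\left(-1,-2 \right)} + 3 \right)} 31442 = \left(6 \left(4 - -2\right) + 3\right) 1 \cdot 31442 = \left(6 \left(4 + 2\right) + 3\right) 1 \cdot 31442 = \left(6 \cdot 6 + 3\right) 1 \cdot 31442 = \left(36 + 3\right) 1 \cdot 31442 = 39 \cdot 1 \cdot 31442 = 39 \cdot 31442 = 1226238$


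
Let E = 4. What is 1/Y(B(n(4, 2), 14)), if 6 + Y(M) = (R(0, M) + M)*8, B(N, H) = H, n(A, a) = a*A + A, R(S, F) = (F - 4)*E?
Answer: 1/426 ≈ 0.0023474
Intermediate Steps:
R(S, F) = -16 + 4*F (R(S, F) = (F - 4)*4 = (-4 + F)*4 = -16 + 4*F)
n(A, a) = A + A*a (n(A, a) = A*a + A = A + A*a)
Y(M) = -134 + 40*M (Y(M) = -6 + ((-16 + 4*M) + M)*8 = -6 + (-16 + 5*M)*8 = -6 + (-128 + 40*M) = -134 + 40*M)
1/Y(B(n(4, 2), 14)) = 1/(-134 + 40*14) = 1/(-134 + 560) = 1/426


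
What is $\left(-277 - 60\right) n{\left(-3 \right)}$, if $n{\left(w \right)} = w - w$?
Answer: $0$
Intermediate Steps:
$n{\left(w \right)} = 0$
$\left(-277 - 60\right) n{\left(-3 \right)} = \left(-277 - 60\right) 0 = \left(-337\right) 0 = 0$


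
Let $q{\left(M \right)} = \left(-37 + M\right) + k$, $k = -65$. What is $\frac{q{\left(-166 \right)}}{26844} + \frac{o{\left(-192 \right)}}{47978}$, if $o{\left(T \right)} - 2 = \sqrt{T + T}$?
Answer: $- \frac{1600552}{160990179} + \frac{4 i \sqrt{6}}{23989} \approx -0.0099419 + 0.00040844 i$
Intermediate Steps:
$o{\left(T \right)} = 2 + \sqrt{2} \sqrt{T}$ ($o{\left(T \right)} = 2 + \sqrt{T + T} = 2 + \sqrt{2 T} = 2 + \sqrt{2} \sqrt{T}$)
$q{\left(M \right)} = -102 + M$ ($q{\left(M \right)} = \left(-37 + M\right) - 65 = -102 + M$)
$\frac{q{\left(-166 \right)}}{26844} + \frac{o{\left(-192 \right)}}{47978} = \frac{-102 - 166}{26844} + \frac{2 + \sqrt{2} \sqrt{-192}}{47978} = \left(-268\right) \frac{1}{26844} + \left(2 + \sqrt{2} \cdot 8 i \sqrt{3}\right) \frac{1}{47978} = - \frac{67}{6711} + \left(2 + 8 i \sqrt{6}\right) \frac{1}{47978} = - \frac{67}{6711} + \left(\frac{1}{23989} + \frac{4 i \sqrt{6}}{23989}\right) = - \frac{1600552}{160990179} + \frac{4 i \sqrt{6}}{23989}$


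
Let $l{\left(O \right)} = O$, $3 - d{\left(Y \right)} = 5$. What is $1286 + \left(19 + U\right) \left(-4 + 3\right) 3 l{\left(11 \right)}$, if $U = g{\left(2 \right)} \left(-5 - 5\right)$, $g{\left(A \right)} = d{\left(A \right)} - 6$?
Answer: $-1981$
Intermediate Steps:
$d{\left(Y \right)} = -2$ ($d{\left(Y \right)} = 3 - 5 = -2$)
$g{\left(A \right)} = -8$ ($g{\left(A \right)} = -2 - 6 = -8$)
$U = 80$ ($U = - 8 \left(-5 - 5\right) = \left(-8\right) \left(-10\right) = 80$)
$1286 + \left(19 + U\right) \left(-4 + 3\right) 3 l{\left(11 \right)} = 1286 + \left(19 + 80\right) \left(-4 + 3\right) 3 \cdot 11 = 1286 + 99 \left(\left(-1\right) 3\right) 11 = 1286 + 99 \left(-3\right) 11 = 1286 - 3267 = -1981$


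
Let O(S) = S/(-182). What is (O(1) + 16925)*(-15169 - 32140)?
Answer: -145728230841/182 ≈ -8.0070e+8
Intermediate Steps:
O(S) = -S/182 (O(S) = S*(-1/182) = -S/182)
(O(1) + 16925)*(-15169 - 32140) = (-1/182*1 + 16925)*(-15169 - 32140) = (-1/182 + 16925)*(-47309) = (3080349/182)*(-47309) = -145728230841/182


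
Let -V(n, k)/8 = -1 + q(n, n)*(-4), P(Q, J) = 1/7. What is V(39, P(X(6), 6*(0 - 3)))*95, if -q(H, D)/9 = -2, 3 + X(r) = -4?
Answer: 55480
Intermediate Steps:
X(r) = -7 (X(r) = -3 - 4 = -7)
q(H, D) = 18 (q(H, D) = -9*(-2) = 18)
P(Q, J) = ⅐
V(n, k) = 584 (V(n, k) = -8*(-1 + 18*(-4)) = -8*(-1 - 72) = -8*(-73) = 584)
V(39, P(X(6), 6*(0 - 3)))*95 = 584*95 = 55480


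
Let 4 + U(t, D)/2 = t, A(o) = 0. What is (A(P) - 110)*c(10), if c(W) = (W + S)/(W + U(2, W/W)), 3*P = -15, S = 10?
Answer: -1100/3 ≈ -366.67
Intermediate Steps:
P = -5 (P = (⅓)*(-15) = -5)
U(t, D) = -8 + 2*t
c(W) = (10 + W)/(-4 + W) (c(W) = (W + 10)/(W + (-8 + 2*2)) = (10 + W)/(W + (-8 + 4)) = (10 + W)/(W - 4) = (10 + W)/(-4 + W))
(A(P) - 110)*c(10) = (0 - 110)*((10 + 10)/(-4 + 10)) = -110*20/6 = -55*20/3 = -110*10/3 = -1100/3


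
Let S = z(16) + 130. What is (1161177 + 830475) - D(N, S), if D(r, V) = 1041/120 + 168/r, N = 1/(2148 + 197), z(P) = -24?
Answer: 63907333/40 ≈ 1.5977e+6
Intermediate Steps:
N = 1/2345 ≈ 0.00042644
S = 106 (S = -24 + 130 = 106)
D(r, V) = 347/40 + 168/r (D(r, V) = 1041*(1/120) + 168/r = 347/40 + 168/r)
(1161177 + 830475) - D(N, S) = (1161177 + 830475) - (347/40 + 168/(1/2345)) = 1991652 - (347/40 + 168*2345) = 1991652 - (347/40 + 393960) = 1991652 - 1*15758747/40 = 1991652 - 15758747/40 = 63907333/40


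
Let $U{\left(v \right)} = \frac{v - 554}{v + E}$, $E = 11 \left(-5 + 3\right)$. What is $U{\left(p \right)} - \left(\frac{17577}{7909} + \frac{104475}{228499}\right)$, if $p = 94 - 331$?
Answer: $\frac{25036511957}{66866347867} \approx 0.37443$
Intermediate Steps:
$E = -22$ ($E = 11 \left(-2\right) = -22$)
$p = -237$
$U{\left(v \right)} = \frac{-554 + v}{-22 + v}$ ($U{\left(v \right)} = \frac{v - 554}{v - 22} = \frac{-554 + v}{-22 + v}$)
$U{\left(p \right)} - \left(\frac{17577}{7909} + \frac{104475}{228499}\right) = \frac{-554 - 237}{-22 - 237} - \left(\frac{17577}{7909} + \frac{104475}{228499}\right) = \frac{1}{-259} \left(-791\right) - \frac{4842619698}{1807198591} = \left(- \frac{1}{259}\right) \left(-791\right) - \frac{4842619698}{1807198591} = \frac{113}{37} - \frac{4842619698}{1807198591} = \frac{25036511957}{66866347867}$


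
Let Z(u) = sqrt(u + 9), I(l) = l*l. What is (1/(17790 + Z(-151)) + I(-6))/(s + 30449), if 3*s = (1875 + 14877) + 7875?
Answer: 1898908417/2039107971206 - I*sqrt(142)/12234647827236 ≈ 0.00093124 - 9.7399e-13*I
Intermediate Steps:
I(l) = l**2
Z(u) = sqrt(9 + u)
s = 8209 (s = ((1875 + 14877) + 7875)/3 = (16752 + 7875)/3 = (1/3)*24627 = 8209)
(1/(17790 + Z(-151)) + I(-6))/(s + 30449) = (1/(17790 + sqrt(9 - 151)) + (-6)**2)/(8209 + 30449) = (1/(17790 + sqrt(-142)) + 36)/38658 = (1/(17790 + I*sqrt(142)) + 36)*(1/38658) = (36 + 1/(17790 + I*sqrt(142)))*(1/38658) = 6/6443 + 1/(38658*(17790 + I*sqrt(142)))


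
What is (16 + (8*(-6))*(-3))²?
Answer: 25600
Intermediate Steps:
(16 + (8*(-6))*(-3))² = (16 - 48*(-3))² = (16 + 144)² = 160² = 25600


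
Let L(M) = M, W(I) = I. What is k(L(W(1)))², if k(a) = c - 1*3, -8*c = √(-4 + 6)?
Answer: (24 + √2)²/64 ≈ 10.092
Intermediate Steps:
c = -√2/8 (c = -√(-4 + 6)/8 = -√2/8 ≈ -0.17678)
k(a) = -3 - √2/8 (k(a) = -√2/8 - 1*3 = -√2/8 - 3 = -3 - √2/8)
k(L(W(1)))² = (-3 - √2/8)²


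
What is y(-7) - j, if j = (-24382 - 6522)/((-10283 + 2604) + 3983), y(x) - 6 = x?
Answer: -4325/462 ≈ -9.3615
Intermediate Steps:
y(x) = 6 + x
j = 3863/462 (j = -30904/(-7679 + 3983) = -30904/(-3696) = -30904*(-1/3696) = 3863/462 ≈ 8.3615)
y(-7) - j = (6 - 7) - 1*3863/462 = -1 - 3863/462 = -4325/462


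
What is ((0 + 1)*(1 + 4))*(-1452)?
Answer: -7260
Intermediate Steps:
((0 + 1)*(1 + 4))*(-1452) = (1*5)*(-1452) = 5*(-1452) = -7260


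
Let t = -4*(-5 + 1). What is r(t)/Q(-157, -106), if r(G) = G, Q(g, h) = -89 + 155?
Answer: 8/33 ≈ 0.24242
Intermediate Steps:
Q(g, h) = 66
t = 16 (t = -4*(-4) = 16)
r(t)/Q(-157, -106) = 16/66 = 16*(1/66) = 8/33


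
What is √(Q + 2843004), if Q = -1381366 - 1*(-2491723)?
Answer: √3953361 ≈ 1988.3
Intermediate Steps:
Q = 1110357 (Q = -1381366 + 2491723 = 1110357)
√(Q + 2843004) = √(1110357 + 2843004) = √3953361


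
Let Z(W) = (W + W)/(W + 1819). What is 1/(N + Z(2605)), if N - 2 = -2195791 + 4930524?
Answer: 2212/6049236425 ≈ 3.6567e-7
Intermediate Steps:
Z(W) = 2*W/(1819 + W) (Z(W) = (2*W)/(1819 + W) = 2*W/(1819 + W))
N = 2734735 (N = 2 + (-2195791 + 4930524) = 2 + 2734733 = 2734735)
1/(N + Z(2605)) = 1/(2734735 + 2*2605/(1819 + 2605)) = 1/(2734735 + 2*2605/4424) = 1/(2734735 + 2*2605*(1/4424)) = 1/(2734735 + 2605/2212) = 1/(6049236425/2212) = 2212/6049236425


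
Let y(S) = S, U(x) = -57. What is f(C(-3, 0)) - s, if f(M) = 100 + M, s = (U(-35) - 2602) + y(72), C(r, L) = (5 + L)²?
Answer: 2712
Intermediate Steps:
s = -2587 (s = (-57 - 2602) + 72 = -2659 + 72 = -2587)
f(C(-3, 0)) - s = (100 + (5 + 0)²) - 1*(-2587) = (100 + 5²) + 2587 = (100 + 25) + 2587 = 125 + 2587 = 2712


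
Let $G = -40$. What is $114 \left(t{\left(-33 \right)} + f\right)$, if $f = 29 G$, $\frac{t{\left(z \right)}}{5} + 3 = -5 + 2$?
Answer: $-135660$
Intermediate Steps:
$t{\left(z \right)} = -30$ ($t{\left(z \right)} = -15 + 5 \left(-5 + 2\right) = -15 + 5 \left(-3\right) = -15 - 15 = -30$)
$f = -1160$ ($f = 29 \left(-40\right) = -1160$)
$114 \left(t{\left(-33 \right)} + f\right) = 114 \left(-30 - 1160\right) = 114 \left(-1190\right) = -135660$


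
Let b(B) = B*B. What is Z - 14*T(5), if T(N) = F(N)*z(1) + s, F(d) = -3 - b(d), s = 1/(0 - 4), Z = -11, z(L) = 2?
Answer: 1553/2 ≈ 776.50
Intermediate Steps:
b(B) = B²
s = -¼ (s = 1/(-4) = -¼ ≈ -0.25000)
F(d) = -3 - d²
T(N) = -25/4 - 2*N² (T(N) = (-3 - N²)*2 - ¼ = (-6 - 2*N²) - ¼ = -25/4 - 2*N²)
Z - 14*T(5) = -11 - 14*(-25/4 - 2*5²) = -11 - 14*(-25/4 - 2*25) = -11 - 14*(-25/4 - 50) = -11 - 14*(-225/4) = -11 + 1575/2 = 1553/2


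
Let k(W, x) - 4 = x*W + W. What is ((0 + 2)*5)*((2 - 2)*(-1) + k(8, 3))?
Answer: 360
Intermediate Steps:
k(W, x) = 4 + W + W*x (k(W, x) = 4 + (x*W + W) = 4 + (W*x + W) = 4 + (W + W*x) = 4 + W + W*x)
((0 + 2)*5)*((2 - 2)*(-1) + k(8, 3)) = ((0 + 2)*5)*((2 - 2)*(-1) + (4 + 8 + 8*3)) = (2*5)*(0*(-1) + (4 + 8 + 24)) = 10*(0 + 36) = 10*36 = 360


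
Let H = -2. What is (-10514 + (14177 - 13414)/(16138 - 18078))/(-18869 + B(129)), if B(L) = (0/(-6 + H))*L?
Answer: 20397923/36605860 ≈ 0.55723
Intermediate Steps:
B(L) = 0 (B(L) = (0/(-6 - 2))*L = (0/(-8))*L = (-⅛*0)*L = 0*L = 0)
(-10514 + (14177 - 13414)/(16138 - 18078))/(-18869 + B(129)) = (-10514 + (14177 - 13414)/(16138 - 18078))/(-18869 + 0) = (-10514 + 763/(-1940))/(-18869) = (-10514 + 763*(-1/1940))*(-1/18869) = (-10514 - 763/1940)*(-1/18869) = -20397923/1940*(-1/18869) = 20397923/36605860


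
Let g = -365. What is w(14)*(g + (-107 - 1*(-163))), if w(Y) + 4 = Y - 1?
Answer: -2781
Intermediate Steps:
w(Y) = -5 + Y (w(Y) = -4 + (Y - 1) = -4 + (-1 + Y) = -5 + Y)
w(14)*(g + (-107 - 1*(-163))) = (-5 + 14)*(-365 + (-107 - 1*(-163))) = 9*(-365 + (-107 + 163)) = 9*(-365 + 56) = 9*(-309) = -2781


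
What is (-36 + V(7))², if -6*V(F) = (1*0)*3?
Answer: 1296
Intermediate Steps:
V(F) = 0 (V(F) = -1*0*3/6 = -0*3 = -⅙*0 = 0)
(-36 + V(7))² = (-36 + 0)² = (-36)² = 1296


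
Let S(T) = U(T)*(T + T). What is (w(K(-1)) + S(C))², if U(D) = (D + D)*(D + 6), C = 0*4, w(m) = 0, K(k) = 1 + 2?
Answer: 0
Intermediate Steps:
K(k) = 3
C = 0
U(D) = 2*D*(6 + D) (U(D) = (2*D)*(6 + D) = 2*D*(6 + D))
S(T) = 4*T²*(6 + T) (S(T) = (2*T*(6 + T))*(T + T) = (2*T*(6 + T))*(2*T) = 4*T²*(6 + T))
(w(K(-1)) + S(C))² = (0 + 4*0²*(6 + 0))² = (0 + 4*0*6)² = (0 + 0)² = 0² = 0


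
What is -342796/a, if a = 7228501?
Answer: -342796/7228501 ≈ -0.047423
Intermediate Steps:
-342796/a = -342796/7228501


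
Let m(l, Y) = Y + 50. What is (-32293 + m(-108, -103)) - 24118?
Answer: -56464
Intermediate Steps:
m(l, Y) = 50 + Y
(-32293 + m(-108, -103)) - 24118 = (-32293 + (50 - 103)) - 24118 = (-32293 - 53) - 24118 = -32346 - 24118 = -56464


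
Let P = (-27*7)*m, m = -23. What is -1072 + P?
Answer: 3275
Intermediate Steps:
P = 4347 (P = -27*7*(-23) = -189*(-23) = 4347)
-1072 + P = -1072 + 4347 = 3275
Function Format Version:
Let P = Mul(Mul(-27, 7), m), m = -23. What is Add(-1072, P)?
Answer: 3275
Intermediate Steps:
P = 4347 (P = Mul(Mul(-27, 7), -23) = Mul(-189, -23) = 4347)
Add(-1072, P) = Add(-1072, 4347) = 3275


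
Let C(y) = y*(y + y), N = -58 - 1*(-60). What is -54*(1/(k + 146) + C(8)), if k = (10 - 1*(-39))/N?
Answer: -2357100/341 ≈ -6912.3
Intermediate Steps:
N = 2 (N = -58 + 60 = 2)
C(y) = 2*y**2 (C(y) = y*(2*y) = 2*y**2)
k = 49/2 (k = (10 - 1*(-39))/2 = (10 + 39)*(1/2) = 49*(1/2) = 49/2 ≈ 24.500)
-54*(1/(k + 146) + C(8)) = -54*(1/(49/2 + 146) + 2*8**2) = -54*(1/(341/2) + 2*64) = -54*(2/341 + 128) = -54*43650/341 = -2357100/341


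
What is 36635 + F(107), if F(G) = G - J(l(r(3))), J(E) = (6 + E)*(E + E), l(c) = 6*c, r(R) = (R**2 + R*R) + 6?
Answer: -6458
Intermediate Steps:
r(R) = 6 + 2*R**2 (r(R) = (R**2 + R**2) + 6 = 2*R**2 + 6 = 6 + 2*R**2)
J(E) = 2*E*(6 + E) (J(E) = (6 + E)*(2*E) = 2*E*(6 + E))
F(G) = -43200 + G (F(G) = G - 2*6*(6 + 2*3**2)*(6 + 6*(6 + 2*3**2)) = G - 2*6*(6 + 2*9)*(6 + 6*(6 + 2*9)) = G - 2*6*(6 + 18)*(6 + 6*(6 + 18)) = G - 2*6*24*(6 + 6*24) = G - 2*144*(6 + 144) = G - 2*144*150 = G - 1*43200 = G - 43200 = -43200 + G)
36635 + F(107) = 36635 + (-43200 + 107) = 36635 - 43093 = -6458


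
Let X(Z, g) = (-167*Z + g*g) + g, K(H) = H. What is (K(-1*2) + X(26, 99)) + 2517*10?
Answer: 30726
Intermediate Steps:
X(Z, g) = g + g**2 - 167*Z (X(Z, g) = (-167*Z + g**2) + g = (g**2 - 167*Z) + g = g + g**2 - 167*Z)
(K(-1*2) + X(26, 99)) + 2517*10 = (-1*2 + (99 + 99**2 - 167*26)) + 2517*10 = (-2 + (99 + 9801 - 4342)) + 25170 = (-2 + 5558) + 25170 = 5556 + 25170 = 30726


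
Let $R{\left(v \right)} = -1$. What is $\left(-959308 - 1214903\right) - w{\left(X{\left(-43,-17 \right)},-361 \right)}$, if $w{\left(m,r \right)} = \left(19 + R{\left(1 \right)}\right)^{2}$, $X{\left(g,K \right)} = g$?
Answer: $-2174535$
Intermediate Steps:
$w{\left(m,r \right)} = 324$ ($w{\left(m,r \right)} = \left(19 - 1\right)^{2} = 18^{2} = 324$)
$\left(-959308 - 1214903\right) - w{\left(X{\left(-43,-17 \right)},-361 \right)} = \left(-959308 - 1214903\right) - 324 = -2174211 - 324 = -2174535$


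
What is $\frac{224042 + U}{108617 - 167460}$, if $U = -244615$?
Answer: $\frac{20573}{58843} \approx 0.34963$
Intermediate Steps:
$\frac{224042 + U}{108617 - 167460} = \frac{224042 - 244615}{108617 - 167460} = - \frac{20573}{-58843} = \left(-20573\right) \left(- \frac{1}{58843}\right) = \frac{20573}{58843}$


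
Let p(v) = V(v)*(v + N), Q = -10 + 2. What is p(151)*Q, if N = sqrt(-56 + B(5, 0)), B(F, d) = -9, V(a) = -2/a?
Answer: 16 + 16*I*sqrt(65)/151 ≈ 16.0 + 0.85428*I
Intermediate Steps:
N = I*sqrt(65) (N = sqrt(-56 - 9) = sqrt(-65) = I*sqrt(65) ≈ 8.0623*I)
Q = -8
p(v) = -2*(v + I*sqrt(65))/v (p(v) = (-2/v)*(v + I*sqrt(65)) = -2*(v + I*sqrt(65))/v)
p(151)*Q = (-2 - 2*I*sqrt(65)/151)*(-8) = 16 + 16*I*sqrt(65)/151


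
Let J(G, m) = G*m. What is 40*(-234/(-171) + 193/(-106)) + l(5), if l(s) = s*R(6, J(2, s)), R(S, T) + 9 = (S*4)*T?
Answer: 1144865/1007 ≈ 1136.9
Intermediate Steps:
R(S, T) = -9 + 4*S*T (R(S, T) = -9 + (S*4)*T = -9 + (4*S)*T = -9 + 4*S*T)
l(s) = s*(-9 + 48*s) (l(s) = s*(-9 + 4*6*(2*s)) = s*(-9 + 48*s))
40*(-234/(-171) + 193/(-106)) + l(5) = 40*(-234/(-171) + 193/(-106)) + 3*5*(-3 + 16*5) = 40*(-234*(-1/171) + 193*(-1/106)) + 3*5*(-3 + 80) = 40*(26/19 - 193/106) + 3*5*77 = 40*(-911/2014) + 1155 = -18220/1007 + 1155 = 1144865/1007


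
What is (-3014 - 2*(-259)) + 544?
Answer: -1952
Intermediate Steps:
(-3014 - 2*(-259)) + 544 = (-3014 + 518) + 544 = -2496 + 544 = -1952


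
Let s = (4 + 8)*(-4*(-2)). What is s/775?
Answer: 96/775 ≈ 0.12387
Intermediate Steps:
s = 96 (s = 12*8 = 96)
s/775 = 96/775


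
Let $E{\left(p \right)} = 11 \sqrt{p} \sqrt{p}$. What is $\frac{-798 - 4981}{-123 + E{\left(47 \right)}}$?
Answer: $- \frac{5779}{394} \approx -14.668$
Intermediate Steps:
$E{\left(p \right)} = 11 p$
$\frac{-798 - 4981}{-123 + E{\left(47 \right)}} = \frac{-798 - 4981}{-123 + 11 \cdot 47} = - \frac{5779}{-123 + 517} = - \frac{5779}{394}$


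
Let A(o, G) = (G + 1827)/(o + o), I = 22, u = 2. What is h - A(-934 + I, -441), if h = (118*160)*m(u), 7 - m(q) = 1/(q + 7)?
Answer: 355852319/2736 ≈ 1.3006e+5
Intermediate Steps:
m(q) = 7 - 1/(7 + q) (m(q) = 7 - 1/(q + 7) = 7 - 1/(7 + q))
A(o, G) = (1827 + G)/(2*o) (A(o, G) = (1827 + G)/((2*o)) = (1827 + G)*(1/(2*o)) = (1827 + G)/(2*o))
h = 1170560/9 (h = (118*160)*((48 + 7*2)/(7 + 2)) = 18880*((48 + 14)/9) = 18880*((⅑)*62) = 18880*(62/9) = 1170560/9 ≈ 1.3006e+5)
h - A(-934 + I, -441) = 1170560/9 - (1827 - 441)/(2*(-934 + 22)) = 1170560/9 - 1386/(2*(-912)) = 1170560/9 - (-1)*1386/(2*912) = 1170560/9 - 1*(-231/304) = 1170560/9 + 231/304 = 355852319/2736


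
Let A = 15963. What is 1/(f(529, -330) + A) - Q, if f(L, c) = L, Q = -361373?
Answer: 5959763517/16492 ≈ 3.6137e+5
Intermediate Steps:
1/(f(529, -330) + A) - Q = 1/(529 + 15963) - 1*(-361373) = 1/16492 + 361373 = 5959763517/16492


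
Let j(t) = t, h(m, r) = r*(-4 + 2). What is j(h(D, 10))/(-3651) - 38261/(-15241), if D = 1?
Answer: 139995731/55644891 ≈ 2.5159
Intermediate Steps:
h(m, r) = -2*r (h(m, r) = r*(-2) = -2*r)
j(h(D, 10))/(-3651) - 38261/(-15241) = -2*10/(-3651) - 38261/(-15241) = -20*(-1/3651) - 38261*(-1/15241) = 20/3651 + 38261/15241 = 139995731/55644891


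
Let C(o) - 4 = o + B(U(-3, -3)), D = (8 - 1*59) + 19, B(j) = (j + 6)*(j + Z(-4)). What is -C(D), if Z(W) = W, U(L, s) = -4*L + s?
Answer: -47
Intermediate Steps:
U(L, s) = s - 4*L
B(j) = (-4 + j)*(6 + j) (B(j) = (j + 6)*(j - 4) = (6 + j)*(-4 + j) = (-4 + j)*(6 + j))
D = -32 (D = (8 - 59) + 19 = -51 + 19 = -32)
C(o) = 79 + o (C(o) = 4 + (o + (-24 + (-3 - 4*(-3))² + 2*(-3 - 4*(-3)))) = 4 + (o + (-24 + (-3 + 12)² + 2*(-3 + 12))) = 4 + (o + (-24 + 9² + 2*9)) = 4 + (o + (-24 + 81 + 18)) = 4 + (o + 75) = 4 + (75 + o) = 79 + o)
-C(D) = -(79 - 32) = -1*47 = -47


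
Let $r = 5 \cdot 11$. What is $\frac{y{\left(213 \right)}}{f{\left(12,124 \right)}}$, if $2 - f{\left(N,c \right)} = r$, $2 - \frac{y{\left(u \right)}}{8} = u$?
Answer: $\frac{1688}{53} \approx 31.849$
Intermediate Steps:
$y{\left(u \right)} = 16 - 8 u$
$r = 55$
$f{\left(N,c \right)} = -53$ ($f{\left(N,c \right)} = 2 - 55 = -53$)
$\frac{y{\left(213 \right)}}{f{\left(12,124 \right)}} = \frac{16 - 1704}{-53} = \left(16 - 1704\right) \left(- \frac{1}{53}\right) = \left(-1688\right) \left(- \frac{1}{53}\right) = \frac{1688}{53}$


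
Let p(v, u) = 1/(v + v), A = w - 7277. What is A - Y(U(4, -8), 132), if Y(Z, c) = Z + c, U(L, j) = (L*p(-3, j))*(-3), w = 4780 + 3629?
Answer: 998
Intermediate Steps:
w = 8409
A = 1132 (A = 8409 - 7277 = 1132)
p(v, u) = 1/(2*v)
U(L, j) = L/2 (U(L, j) = (L*((½)/(-3)))*(-3) = (L*((½)*(-⅓)))*(-3) = (L*(-⅙))*(-3) = -L/6*(-3) = L/2)
A - Y(U(4, -8), 132) = 1132 - ((½)*4 + 132) = 1132 - (2 + 132) = 1132 - 1*134 = 1132 - 134 = 998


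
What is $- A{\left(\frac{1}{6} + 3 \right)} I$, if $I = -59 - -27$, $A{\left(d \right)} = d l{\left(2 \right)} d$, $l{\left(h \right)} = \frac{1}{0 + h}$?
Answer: $\frac{1444}{9} \approx 160.44$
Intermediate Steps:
$l{\left(h \right)} = \frac{1}{h}$
$A{\left(d \right)} = \frac{d^{2}}{2}$ ($A{\left(d \right)} = \frac{d}{2} d = \frac{d^{2}}{2}$)
$I = -32$ ($I = -59 + 27 = -32$)
$- A{\left(\frac{1}{6} + 3 \right)} I = - \frac{\left(\frac{1}{6} + 3\right)^{2}}{2} \left(-32\right) = - \frac{\left(\frac{19}{6}\right)^{2}}{2} \left(-32\right) = - \frac{361}{2 \cdot 36} \left(-32\right) = \left(-1\right) \frac{361}{72} \left(-32\right) = \left(- \frac{361}{72}\right) \left(-32\right) = \frac{1444}{9}$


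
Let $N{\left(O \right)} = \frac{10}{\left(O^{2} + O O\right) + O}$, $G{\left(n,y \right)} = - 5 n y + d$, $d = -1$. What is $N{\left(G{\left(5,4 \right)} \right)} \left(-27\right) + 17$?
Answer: $\frac{114949}{6767} \approx 16.987$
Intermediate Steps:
$G{\left(n,y \right)} = -1 - 5 n y$ ($G{\left(n,y \right)} = - 5 n y - 1 = -1 - 5 n y$)
$N{\left(O \right)} = \frac{10}{O + 2 O^{2}}$ ($N{\left(O \right)} = \frac{10}{\left(O^{2} + O^{2}\right) + O} = \frac{10}{2 O^{2} + O} = \frac{10}{O + 2 O^{2}}$)
$N{\left(G{\left(5,4 \right)} \right)} \left(-27\right) + 17 = \frac{10}{\left(-1 - 25 \cdot 4\right) \left(1 + 2 \left(-1 - 25 \cdot 4\right)\right)} \left(-27\right) + 17 = \frac{10}{\left(-1 - 100\right) \left(1 + 2 \left(-1 - 100\right)\right)} \left(-27\right) + 17 = \frac{10}{\left(-101\right) \left(1 + 2 \left(-101\right)\right)} \left(-27\right) + 17 = 10 \left(- \frac{1}{101}\right) \frac{1}{1 - 202} \left(-27\right) + 17 = 10 \left(- \frac{1}{101}\right) \frac{1}{-201} \left(-27\right) + 17 = 10 \left(- \frac{1}{101}\right) \left(- \frac{1}{201}\right) \left(-27\right) + 17 = \frac{10}{20301} \left(-27\right) + 17 = - \frac{90}{6767} + 17 = \frac{114949}{6767}$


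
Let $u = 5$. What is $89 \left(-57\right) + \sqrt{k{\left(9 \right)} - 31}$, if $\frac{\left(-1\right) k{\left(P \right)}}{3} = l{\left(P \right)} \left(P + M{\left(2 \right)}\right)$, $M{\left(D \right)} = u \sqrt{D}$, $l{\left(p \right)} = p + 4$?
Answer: $-5073 + i \sqrt{382 + 195 \sqrt{2}} \approx -5073.0 + 25.647 i$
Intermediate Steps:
$l{\left(p \right)} = 4 + p$
$M{\left(D \right)} = 5 \sqrt{D}$
$k{\left(P \right)} = - 3 \left(4 + P\right) \left(P + 5 \sqrt{2}\right)$
$89 \left(-57\right) + \sqrt{k{\left(9 \right)} - 31} = 89 \left(-57\right) + \sqrt{- 3 \left(4 + 9\right) \left(9 + 5 \sqrt{2}\right) - 31} = -5073 + \sqrt{\left(-3\right) 13 \left(9 + 5 \sqrt{2}\right) - 31} = -5073 + \sqrt{\left(-351 - 195 \sqrt{2}\right) - 31} = -5073 + \sqrt{-382 - 195 \sqrt{2}}$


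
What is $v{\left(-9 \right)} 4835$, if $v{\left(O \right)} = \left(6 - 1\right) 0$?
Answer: $0$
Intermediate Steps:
$v{\left(O \right)} = 0$ ($v{\left(O \right)} = 5 \cdot 0 = 0$)
$v{\left(-9 \right)} 4835 = 0 \cdot 4835 = 0$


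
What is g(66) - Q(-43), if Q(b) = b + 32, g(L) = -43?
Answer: -32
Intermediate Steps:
Q(b) = 32 + b
g(66) - Q(-43) = -43 - (32 - 43) = -43 - 1*(-11) = -43 + 11 = -32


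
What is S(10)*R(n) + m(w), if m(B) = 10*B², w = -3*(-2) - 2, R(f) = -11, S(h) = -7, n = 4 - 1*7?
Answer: 237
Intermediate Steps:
n = -3 (n = 4 - 7 = -3)
w = 4 (w = 6 - 2 = 4)
S(10)*R(n) + m(w) = -7*(-11) + 10*4² = 77 + 10*16 = 77 + 160 = 237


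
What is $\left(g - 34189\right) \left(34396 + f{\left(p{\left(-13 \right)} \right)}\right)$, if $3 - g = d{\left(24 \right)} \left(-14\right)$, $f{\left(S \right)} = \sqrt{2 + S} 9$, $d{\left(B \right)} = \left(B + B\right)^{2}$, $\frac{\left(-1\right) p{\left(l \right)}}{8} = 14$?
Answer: $-66384280 - 17370 i \sqrt{110} \approx -6.6384 \cdot 10^{7} - 1.8218 \cdot 10^{5} i$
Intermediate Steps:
$p{\left(l \right)} = -112$ ($p{\left(l \right)} = \left(-8\right) 14 = -112$)
$d{\left(B \right)} = 4 B^{2}$ ($d{\left(B \right)} = \left(2 B\right)^{2} = 4 B^{2}$)
$f{\left(S \right)} = 9 \sqrt{2 + S}$
$g = 32259$ ($g = 3 - 4 \cdot 24^{2} \left(-14\right) = 3 - 4 \cdot 576 \left(-14\right) = 3 - 2304 \left(-14\right) = 3 - -32256 = 3 + 32256 = 32259$)
$\left(g - 34189\right) \left(34396 + f{\left(p{\left(-13 \right)} \right)}\right) = \left(32259 - 34189\right) \left(34396 + 9 \sqrt{2 - 112}\right) = - 1930 \left(34396 + 9 \sqrt{-110}\right) = - 1930 \left(34396 + 9 i \sqrt{110}\right) = -66384280 - 17370 i \sqrt{110}$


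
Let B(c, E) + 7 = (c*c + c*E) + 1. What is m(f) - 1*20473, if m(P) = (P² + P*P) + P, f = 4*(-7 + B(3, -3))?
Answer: -15117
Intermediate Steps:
B(c, E) = -6 + c² + E*c (B(c, E) = -7 + ((c*c + c*E) + 1) = -7 + ((c² + E*c) + 1) = -7 + (1 + c² + E*c) = -6 + c² + E*c)
f = -52 (f = 4*(-7 + (-6 + 3² - 3*3)) = 4*(-7 + (-6 + 9 - 9)) = 4*(-7 - 6) = 4*(-13) = -52)
m(P) = P + 2*P² (m(P) = (P² + P²) + P = 2*P² + P = P + 2*P²)
m(f) - 1*20473 = -52*(1 + 2*(-52)) - 1*20473 = -52*(1 - 104) - 20473 = -52*(-103) - 20473 = 5356 - 20473 = -15117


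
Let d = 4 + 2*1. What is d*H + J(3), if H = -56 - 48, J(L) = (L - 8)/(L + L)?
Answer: -3749/6 ≈ -624.83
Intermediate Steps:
J(L) = (-8 + L)/(2*L) (J(L) = (-8 + L)/((2*L)) = (-8 + L)*(1/(2*L)) = (-8 + L)/(2*L))
d = 6 (d = 4 + 2 = 6)
H = -104
d*H + J(3) = 6*(-104) + (½)*(-8 + 3)/3 = -624 + (½)*(⅓)*(-5) = -624 - ⅚ = -3749/6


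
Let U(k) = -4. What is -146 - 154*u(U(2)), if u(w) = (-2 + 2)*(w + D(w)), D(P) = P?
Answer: -146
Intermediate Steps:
u(w) = 0 (u(w) = (-2 + 2)*(w + w) = 0*(2*w) = 0)
-146 - 154*u(U(2)) = -146 - 154*0 = -146 + 0 = -146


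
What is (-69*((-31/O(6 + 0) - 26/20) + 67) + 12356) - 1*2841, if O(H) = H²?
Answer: 302467/60 ≈ 5041.1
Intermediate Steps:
(-69*((-31/O(6 + 0) - 26/20) + 67) + 12356) - 1*2841 = (-69*((-31/(6 + 0)² - 26/20) + 67) + 12356) - 1*2841 = (-69*((-31/(6²) - 26*1/20) + 67) + 12356) - 2841 = (-69*((-31/36 - 13/10) + 67) + 12356) - 2841 = (-69*(-389/180 + 67) + 12356) - 2841 = (-69*11671/180 + 12356) - 2841 = (-268433/60 + 12356) - 2841 = 472927/60 - 2841 = 302467/60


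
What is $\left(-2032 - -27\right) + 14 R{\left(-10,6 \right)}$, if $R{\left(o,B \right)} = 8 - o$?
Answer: $-1753$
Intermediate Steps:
$\left(-2032 - -27\right) + 14 R{\left(-10,6 \right)} = \left(-2032 - -27\right) + 14 \left(8 - -10\right) = \left(-2032 + 27\right) + 14 \left(8 + 10\right) = -2005 + 14 \cdot 18 = -2005 + 252 = -1753$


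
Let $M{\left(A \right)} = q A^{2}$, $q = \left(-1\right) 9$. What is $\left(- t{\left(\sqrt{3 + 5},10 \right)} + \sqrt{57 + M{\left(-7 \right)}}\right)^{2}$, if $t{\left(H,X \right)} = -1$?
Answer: $-383 + 16 i \sqrt{6} \approx -383.0 + 39.192 i$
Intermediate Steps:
$q = -9$
$M{\left(A \right)} = - 9 A^{2}$
$\left(- t{\left(\sqrt{3 + 5},10 \right)} + \sqrt{57 + M{\left(-7 \right)}}\right)^{2} = \left(\left(-1\right) \left(-1\right) + \sqrt{57 - 9 \left(-7\right)^{2}}\right)^{2} = \left(1 + \sqrt{57 - 441}\right)^{2} = \left(1 + \sqrt{-384}\right)^{2} = \left(1 + 8 i \sqrt{6}\right)^{2}$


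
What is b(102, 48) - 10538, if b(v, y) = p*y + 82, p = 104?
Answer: -5464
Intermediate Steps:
b(v, y) = 82 + 104*y (b(v, y) = 104*y + 82 = 82 + 104*y)
b(102, 48) - 10538 = (82 + 104*48) - 10538 = (82 + 4992) - 10538 = 5074 - 10538 = -5464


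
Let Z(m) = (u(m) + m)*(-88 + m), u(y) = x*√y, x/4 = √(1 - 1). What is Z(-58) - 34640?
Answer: -26172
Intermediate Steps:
x = 0 (x = 4*√(1 - 1) = 4*√0 = 4*0 = 0)
u(y) = 0 (u(y) = 0*√y = 0)
Z(m) = m*(-88 + m) (Z(m) = (0 + m)*(-88 + m) = m*(-88 + m))
Z(-58) - 34640 = -58*(-88 - 58) - 34640 = -58*(-146) - 34640 = 8468 - 34640 = -26172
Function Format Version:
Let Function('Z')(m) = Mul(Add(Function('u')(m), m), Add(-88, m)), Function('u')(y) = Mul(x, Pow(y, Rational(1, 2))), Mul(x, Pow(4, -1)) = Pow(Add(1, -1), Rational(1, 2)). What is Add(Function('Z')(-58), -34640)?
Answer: -26172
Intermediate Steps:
x = 0 (x = Mul(4, Pow(Add(1, -1), Rational(1, 2))) = Mul(4, Pow(0, Rational(1, 2))) = Mul(4, 0) = 0)
Function('u')(y) = 0 (Function('u')(y) = Mul(0, Pow(y, Rational(1, 2))) = 0)
Function('Z')(m) = Mul(m, Add(-88, m)) (Function('Z')(m) = Mul(Add(0, m), Add(-88, m)) = Mul(m, Add(-88, m)))
Add(Function('Z')(-58), -34640) = Add(Mul(-58, Add(-88, -58)), -34640) = Add(Mul(-58, -146), -34640) = Add(8468, -34640) = -26172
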